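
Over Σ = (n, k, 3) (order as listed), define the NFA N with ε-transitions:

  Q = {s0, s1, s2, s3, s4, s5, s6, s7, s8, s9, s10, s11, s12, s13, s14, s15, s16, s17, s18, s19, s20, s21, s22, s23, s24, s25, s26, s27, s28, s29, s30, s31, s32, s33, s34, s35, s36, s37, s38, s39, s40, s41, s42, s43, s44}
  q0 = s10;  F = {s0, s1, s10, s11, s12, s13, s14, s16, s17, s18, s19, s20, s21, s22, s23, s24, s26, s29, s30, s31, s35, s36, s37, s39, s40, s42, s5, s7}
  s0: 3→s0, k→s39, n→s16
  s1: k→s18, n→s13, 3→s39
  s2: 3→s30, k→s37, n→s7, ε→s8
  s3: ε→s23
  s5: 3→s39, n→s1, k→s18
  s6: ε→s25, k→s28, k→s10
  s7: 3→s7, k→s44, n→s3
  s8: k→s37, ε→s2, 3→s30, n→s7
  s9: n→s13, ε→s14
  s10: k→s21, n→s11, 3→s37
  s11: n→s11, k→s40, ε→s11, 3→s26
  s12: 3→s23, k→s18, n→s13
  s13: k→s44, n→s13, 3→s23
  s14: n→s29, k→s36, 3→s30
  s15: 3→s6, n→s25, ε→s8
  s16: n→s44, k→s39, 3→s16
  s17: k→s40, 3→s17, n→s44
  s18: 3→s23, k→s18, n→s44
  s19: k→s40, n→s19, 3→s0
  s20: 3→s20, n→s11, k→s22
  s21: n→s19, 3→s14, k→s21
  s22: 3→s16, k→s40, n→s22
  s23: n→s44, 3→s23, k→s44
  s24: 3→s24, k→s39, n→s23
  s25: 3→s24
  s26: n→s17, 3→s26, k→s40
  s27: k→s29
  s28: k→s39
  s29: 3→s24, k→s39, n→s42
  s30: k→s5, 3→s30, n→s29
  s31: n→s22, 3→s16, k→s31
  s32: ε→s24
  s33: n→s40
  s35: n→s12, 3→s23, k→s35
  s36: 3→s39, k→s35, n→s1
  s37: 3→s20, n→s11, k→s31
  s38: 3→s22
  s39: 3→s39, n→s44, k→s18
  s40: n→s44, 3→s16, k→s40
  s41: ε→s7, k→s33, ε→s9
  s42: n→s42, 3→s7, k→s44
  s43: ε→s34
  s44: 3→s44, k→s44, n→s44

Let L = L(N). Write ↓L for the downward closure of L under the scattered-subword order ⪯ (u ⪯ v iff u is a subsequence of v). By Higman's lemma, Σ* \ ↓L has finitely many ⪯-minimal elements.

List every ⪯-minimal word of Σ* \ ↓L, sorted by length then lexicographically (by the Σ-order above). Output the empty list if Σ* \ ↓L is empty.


min(Σ*\↓L) = [nkn, n3nn, 3k3n, k3nnk, 33kkn, k3kk3k].

|Q|=45, |F|=28, |δ|=115 (11 ε).
min D↑ (29 st, q0=0, F={10}): 0:n→1,k→2,3→3 1:n→1,k→4,3→5 2:n→6,k→2,3→7 3:n→1,k→8,3→9 4:n→10,k→4,3→11 5:n→12,k→4,3→5 6:n→6,k→4,3→13 7:n→14,k→15,3→16 8:n→17,k→8,3→11 9:n→1,k→17,3→9 10:n→10,k→10,3→10 11:n→10,k→18,3→11 12:n→10,k→4,3→12 13:n→11,k→18,3→13 14:n→19,k→18,3→20 15:n→21,k→22,3→18 16:n→14,k→23,3→16 17:n→17,k→4,3→11 18:n→10,k→24,3→18 19:n→19,k→10,3→25 20:n→26,k→18,3→20 21:n→27,k→24,3→18 22:n→28,k→22,3→26 23:n→21,k→24,3→18 24:n→10,k→24,3→26 25:n→26,k→10,3→25 26:n→10,k→10,3→26 27:n→27,k→10,3→26 28:n→27,k→24,3→26 (ε-aug+det+¬).
'nkn': run [30, 20, 6, 1] end={s44} ∉↓L; 3/3 single-dels accept.
'n3nn': run [30, 20, 12, 8, 1] end={s44} — reject; 4/4 single-dels accept.
'3k3n': run [30, 27, 14, 5, 1] end={s44} — reject; 4/4 single-dels accept.
'k3nnk': run [30, 24, 19, 13, 6, 1] end={s44} rej; 5/5 single-dels accept.
'33kkn': N↓-sim [30, 27, 21, 10, 6, 1] end={s44} — reject; 5/5 deletions ∈↓L.
'k3kk3k': run [30, 24, 19, 10, 6, 2, 1] end={s44} rej; 6/6 single-dels accept.
6 minimals (antichain).


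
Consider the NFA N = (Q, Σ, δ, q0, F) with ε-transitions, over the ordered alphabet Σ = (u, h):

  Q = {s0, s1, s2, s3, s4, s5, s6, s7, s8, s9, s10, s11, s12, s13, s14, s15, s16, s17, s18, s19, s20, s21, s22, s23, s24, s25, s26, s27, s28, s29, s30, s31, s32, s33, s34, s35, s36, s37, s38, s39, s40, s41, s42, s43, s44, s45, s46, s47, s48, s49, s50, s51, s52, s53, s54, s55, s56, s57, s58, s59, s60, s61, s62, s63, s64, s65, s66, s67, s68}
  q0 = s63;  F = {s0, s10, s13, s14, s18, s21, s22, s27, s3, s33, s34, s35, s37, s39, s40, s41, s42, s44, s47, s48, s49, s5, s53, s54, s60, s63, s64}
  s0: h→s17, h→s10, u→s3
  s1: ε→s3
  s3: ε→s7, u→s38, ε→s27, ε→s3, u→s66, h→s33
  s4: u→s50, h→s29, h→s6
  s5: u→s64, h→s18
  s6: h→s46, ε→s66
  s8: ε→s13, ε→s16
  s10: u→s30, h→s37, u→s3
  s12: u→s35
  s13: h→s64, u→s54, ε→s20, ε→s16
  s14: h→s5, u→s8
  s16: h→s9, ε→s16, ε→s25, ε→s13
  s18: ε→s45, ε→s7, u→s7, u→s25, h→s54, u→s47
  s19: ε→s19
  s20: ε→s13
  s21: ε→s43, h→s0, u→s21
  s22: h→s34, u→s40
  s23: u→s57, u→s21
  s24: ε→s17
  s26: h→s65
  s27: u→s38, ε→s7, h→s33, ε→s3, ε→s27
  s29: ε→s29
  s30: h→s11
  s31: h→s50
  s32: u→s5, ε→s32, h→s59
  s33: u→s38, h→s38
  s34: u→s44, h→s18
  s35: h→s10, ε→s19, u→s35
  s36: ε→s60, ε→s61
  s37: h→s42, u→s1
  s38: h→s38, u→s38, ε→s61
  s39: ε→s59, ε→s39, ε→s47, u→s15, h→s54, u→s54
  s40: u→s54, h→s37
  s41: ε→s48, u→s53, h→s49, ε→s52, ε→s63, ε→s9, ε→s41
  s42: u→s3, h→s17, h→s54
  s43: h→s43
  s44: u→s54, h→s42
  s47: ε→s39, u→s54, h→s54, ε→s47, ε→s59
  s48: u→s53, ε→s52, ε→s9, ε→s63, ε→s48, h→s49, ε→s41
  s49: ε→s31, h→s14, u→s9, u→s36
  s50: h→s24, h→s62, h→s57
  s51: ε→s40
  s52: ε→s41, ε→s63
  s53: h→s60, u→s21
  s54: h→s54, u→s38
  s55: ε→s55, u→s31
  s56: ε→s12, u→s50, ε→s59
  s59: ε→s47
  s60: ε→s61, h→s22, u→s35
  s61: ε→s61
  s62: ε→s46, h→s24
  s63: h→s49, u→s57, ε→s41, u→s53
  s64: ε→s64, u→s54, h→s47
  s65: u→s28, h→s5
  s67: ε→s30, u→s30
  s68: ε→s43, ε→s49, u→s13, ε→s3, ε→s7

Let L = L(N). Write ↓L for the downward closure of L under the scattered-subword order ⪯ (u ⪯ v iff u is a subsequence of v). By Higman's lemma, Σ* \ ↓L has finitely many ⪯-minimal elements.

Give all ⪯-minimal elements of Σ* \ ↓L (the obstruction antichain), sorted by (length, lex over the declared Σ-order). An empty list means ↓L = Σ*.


|Q|=69, |F|=27, |δ|=150 (61 ε).
min D↑ (24 st, q0=0, F={18}): 0:u→1,h→2 1:u→3,h→4 2:u→4,h→5 3:u→3,h→6 4:u→7,h→8 5:u→9,h→10 6:u→11,h→12 7:u→7,h→12 8:u→13,h→14 9:u→15,h→16 10:u→16,h→17 11:u→18,h→19 12:u→11,h→20 13:u→15,h→20 14:u→21,h→17 15:u→18,h→15 16:u→15,h→22 17:u→22,h→15 18:u→18,h→18 19:u→18,h→18 20:u→11,h→23 21:u→15,h→23 22:u→15,h→15 23:u→11,h→15 [Hopcroft].
'uuhuu': |S_i|=[53, 41, 27, 17, 10, 3] end={s38,s61,s66} — reject; 5/5 single-dels accept.
'hhuuu': |S_i|=[53, 47, 40, 27, 10, 3] end={s38,s61,s66} rej; 5/5 del acc.
'uuhuhh': N↓-sim [53, 41, 27, 17, 10, 4, 2] end={s38,s61} — reject; 6/6 del acc.
'hhhhhu': |S_i|=[53, 47, 40, 30, 19, 6, 2] end={s38,s61} ∉↓L; 6/6 del acc.
4 words, ⪯-incomp.

Antichain: [uuhuu, hhuuu, uuhuhh, hhhhhu].


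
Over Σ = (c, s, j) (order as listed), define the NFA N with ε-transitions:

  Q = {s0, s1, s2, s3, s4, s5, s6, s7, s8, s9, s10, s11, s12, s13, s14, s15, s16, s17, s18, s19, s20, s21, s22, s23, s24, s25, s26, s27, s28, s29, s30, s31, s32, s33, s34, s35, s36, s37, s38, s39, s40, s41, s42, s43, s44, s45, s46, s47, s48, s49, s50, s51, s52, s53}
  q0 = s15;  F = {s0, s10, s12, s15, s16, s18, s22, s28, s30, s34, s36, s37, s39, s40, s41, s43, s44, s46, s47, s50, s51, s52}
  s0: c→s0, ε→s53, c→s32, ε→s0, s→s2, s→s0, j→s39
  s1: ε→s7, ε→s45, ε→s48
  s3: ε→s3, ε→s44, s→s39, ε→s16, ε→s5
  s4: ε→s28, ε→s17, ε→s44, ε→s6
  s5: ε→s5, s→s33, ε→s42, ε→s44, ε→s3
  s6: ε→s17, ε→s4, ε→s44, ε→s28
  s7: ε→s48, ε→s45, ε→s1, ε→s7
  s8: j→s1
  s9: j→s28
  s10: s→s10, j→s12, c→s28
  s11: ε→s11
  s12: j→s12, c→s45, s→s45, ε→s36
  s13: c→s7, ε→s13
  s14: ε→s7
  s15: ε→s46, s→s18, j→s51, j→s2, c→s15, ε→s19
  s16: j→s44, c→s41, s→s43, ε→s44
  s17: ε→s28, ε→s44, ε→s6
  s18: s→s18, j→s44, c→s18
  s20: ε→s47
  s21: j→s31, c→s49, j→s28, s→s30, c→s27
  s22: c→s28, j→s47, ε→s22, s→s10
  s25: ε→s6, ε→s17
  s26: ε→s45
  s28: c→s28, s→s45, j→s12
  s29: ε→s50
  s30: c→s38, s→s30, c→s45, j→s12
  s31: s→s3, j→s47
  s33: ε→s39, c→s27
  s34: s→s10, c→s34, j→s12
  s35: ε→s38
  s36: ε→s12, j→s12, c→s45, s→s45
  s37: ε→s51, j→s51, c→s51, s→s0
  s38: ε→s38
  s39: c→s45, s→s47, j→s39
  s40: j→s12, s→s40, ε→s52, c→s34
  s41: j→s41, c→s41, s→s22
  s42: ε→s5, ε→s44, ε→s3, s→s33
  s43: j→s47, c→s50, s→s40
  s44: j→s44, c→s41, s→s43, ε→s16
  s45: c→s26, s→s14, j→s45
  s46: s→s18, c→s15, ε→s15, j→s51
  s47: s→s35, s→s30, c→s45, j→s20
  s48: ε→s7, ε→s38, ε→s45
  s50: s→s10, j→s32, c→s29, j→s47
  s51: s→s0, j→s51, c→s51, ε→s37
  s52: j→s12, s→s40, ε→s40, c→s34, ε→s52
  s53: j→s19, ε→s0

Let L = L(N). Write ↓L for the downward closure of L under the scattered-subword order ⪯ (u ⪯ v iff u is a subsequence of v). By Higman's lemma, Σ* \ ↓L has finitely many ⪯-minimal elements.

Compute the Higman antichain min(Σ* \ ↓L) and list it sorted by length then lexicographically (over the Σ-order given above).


A = [jsjc, sjcscs, sjssjs].

|Q|=54, |F|=22, |δ|=149 (59 ε).
min D↑ (18 st, q0=0, F={12}): 0:c→0,s→1,j→2 1:c→1,s→1,j→3 2:c→2,s→4,j→2 3:c→5,s→6,j→3 4:c→4,s→4,j→7 5:c→5,s→8,j→5 6:c→9,s→10,j→11 7:c→12,s→11,j→7 8:c→13,s→14,j→11 9:c→9,s→14,j→11 10:c→15,s→10,j→16 11:c→12,s→17,j→11 12:c→12,s→12,j→12 13:c→13,s→12,j→16 14:c→13,s→14,j→16 15:c→15,s→14,j→16 16:c→12,s→12,j→16 17:c→12,s→17,j→16 [Hopcroft].
'jsjc': N↓-sim [36, 33, 28, 16, 7] end={s1,s14,s26,s38,s45,s48,s7} — reject; 4/4 del acc.
'sjcscs': run [36, 32, 28, 21, 16, 10, 7] end={s1,s14,s26,s38,s45,s48,s7} rej; 6/6 single-dels accept.
'sjssjs': |S_i|=[36, 32, 28, 23, 16, 9, 7] end={s1,s14,s26,s38,s45,s48,s7} ∉↓L; 6/6 del acc.
3 words, ⪯-incomp.


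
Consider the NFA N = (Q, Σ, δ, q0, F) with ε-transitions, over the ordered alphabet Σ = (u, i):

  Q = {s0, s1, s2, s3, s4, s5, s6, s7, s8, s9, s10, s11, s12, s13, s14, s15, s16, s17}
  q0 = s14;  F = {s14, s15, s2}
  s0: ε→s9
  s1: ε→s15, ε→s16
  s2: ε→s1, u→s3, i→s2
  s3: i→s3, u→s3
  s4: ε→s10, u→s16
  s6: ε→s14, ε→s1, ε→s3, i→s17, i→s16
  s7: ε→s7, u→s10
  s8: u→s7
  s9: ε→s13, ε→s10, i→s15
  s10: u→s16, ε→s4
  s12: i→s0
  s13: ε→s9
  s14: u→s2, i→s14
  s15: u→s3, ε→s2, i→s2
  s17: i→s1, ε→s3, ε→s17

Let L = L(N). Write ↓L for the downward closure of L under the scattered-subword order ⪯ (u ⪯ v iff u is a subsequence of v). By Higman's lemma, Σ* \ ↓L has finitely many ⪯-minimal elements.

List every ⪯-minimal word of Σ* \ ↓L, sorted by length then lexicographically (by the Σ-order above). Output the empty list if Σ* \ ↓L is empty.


A = [uu].

|Q|=18, |F|=3, |δ|=33 (16 ε).
min D↑ (3 st, q0=0, F={2}): 0:u→1,i→0 1:u→2,i→1 2:u→2,i→2 (ε-aug+det+¬).
'uu': run [6, 5, 1] end={s3} rej; 2/2 single-dels accept.
1 obstructions.


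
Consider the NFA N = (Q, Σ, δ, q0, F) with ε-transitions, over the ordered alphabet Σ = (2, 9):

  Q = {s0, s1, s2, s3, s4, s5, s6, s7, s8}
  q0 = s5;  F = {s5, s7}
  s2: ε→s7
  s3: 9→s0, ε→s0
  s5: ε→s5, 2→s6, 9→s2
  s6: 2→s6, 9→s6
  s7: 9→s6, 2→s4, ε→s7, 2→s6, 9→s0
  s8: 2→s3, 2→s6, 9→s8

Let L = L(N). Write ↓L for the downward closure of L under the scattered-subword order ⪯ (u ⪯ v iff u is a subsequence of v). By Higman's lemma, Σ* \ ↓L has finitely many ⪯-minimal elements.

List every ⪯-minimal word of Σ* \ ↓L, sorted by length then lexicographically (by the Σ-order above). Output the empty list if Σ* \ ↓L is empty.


A = [2, 99].

|Q|=9, |F|=2, |δ|=16 (4 ε).
min D↑ (3 st, q0=0, F={1}): 0:2→1,9→2 1:2→1,9→1 2:2→1,9→1 [Hopcroft].
'2': run [6, 2] end={s4,s6} rej; 1/1 single-dels accept.
'99': N↓-sim [6, 5, 2] end={s0,s6} rej; 2/2 deletions ∈↓L.
2 obstructions.


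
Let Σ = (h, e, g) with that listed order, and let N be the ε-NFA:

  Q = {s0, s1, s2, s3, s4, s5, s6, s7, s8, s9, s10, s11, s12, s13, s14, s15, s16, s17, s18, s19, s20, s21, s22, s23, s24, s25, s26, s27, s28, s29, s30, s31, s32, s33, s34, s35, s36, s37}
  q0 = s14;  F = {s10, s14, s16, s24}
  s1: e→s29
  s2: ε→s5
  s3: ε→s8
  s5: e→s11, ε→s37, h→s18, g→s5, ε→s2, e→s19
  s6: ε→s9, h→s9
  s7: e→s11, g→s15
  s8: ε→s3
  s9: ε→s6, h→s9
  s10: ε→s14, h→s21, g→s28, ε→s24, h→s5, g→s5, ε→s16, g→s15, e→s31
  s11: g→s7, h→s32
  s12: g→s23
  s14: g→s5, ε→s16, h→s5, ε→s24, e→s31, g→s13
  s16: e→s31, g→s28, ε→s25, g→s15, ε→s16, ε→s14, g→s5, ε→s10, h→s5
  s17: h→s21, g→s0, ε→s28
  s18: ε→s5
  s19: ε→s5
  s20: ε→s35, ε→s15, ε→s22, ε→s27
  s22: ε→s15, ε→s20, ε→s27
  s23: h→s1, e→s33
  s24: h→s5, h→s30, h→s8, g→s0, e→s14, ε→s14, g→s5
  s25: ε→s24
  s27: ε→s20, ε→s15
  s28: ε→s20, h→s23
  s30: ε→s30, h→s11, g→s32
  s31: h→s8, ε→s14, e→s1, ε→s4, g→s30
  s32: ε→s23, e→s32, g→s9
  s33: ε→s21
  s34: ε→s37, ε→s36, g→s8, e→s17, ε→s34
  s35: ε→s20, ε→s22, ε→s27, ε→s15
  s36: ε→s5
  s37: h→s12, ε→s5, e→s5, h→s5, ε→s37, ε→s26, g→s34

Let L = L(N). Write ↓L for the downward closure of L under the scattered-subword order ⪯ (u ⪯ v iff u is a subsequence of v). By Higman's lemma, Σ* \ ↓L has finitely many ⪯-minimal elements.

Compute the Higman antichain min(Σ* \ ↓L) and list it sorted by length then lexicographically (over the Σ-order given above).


min(Σ*\↓L) = [h, g].

|Q|=38, |F|=4, |δ|=98 (47 ε).
min D↑ (2 st, q0=0, F={1}): 0:h→1,e→0,g→1 1:h→1,e→1,g→1 (ε-aug+det+¬).
'h': N↓-sim [38, 30] end={s0,s1,s11,s12,s15,s17,s18,s19,s2,s20,s21,s22,…} rej; 1/1 single-dels accept.
'g': |S_i|=[38, 31] end={s0,s1,s11,s12,s13,s15,s17,s18,s19,s2,s20,s21,…} ∉↓L; 1/1 single-dels accept.
2 obstructions.


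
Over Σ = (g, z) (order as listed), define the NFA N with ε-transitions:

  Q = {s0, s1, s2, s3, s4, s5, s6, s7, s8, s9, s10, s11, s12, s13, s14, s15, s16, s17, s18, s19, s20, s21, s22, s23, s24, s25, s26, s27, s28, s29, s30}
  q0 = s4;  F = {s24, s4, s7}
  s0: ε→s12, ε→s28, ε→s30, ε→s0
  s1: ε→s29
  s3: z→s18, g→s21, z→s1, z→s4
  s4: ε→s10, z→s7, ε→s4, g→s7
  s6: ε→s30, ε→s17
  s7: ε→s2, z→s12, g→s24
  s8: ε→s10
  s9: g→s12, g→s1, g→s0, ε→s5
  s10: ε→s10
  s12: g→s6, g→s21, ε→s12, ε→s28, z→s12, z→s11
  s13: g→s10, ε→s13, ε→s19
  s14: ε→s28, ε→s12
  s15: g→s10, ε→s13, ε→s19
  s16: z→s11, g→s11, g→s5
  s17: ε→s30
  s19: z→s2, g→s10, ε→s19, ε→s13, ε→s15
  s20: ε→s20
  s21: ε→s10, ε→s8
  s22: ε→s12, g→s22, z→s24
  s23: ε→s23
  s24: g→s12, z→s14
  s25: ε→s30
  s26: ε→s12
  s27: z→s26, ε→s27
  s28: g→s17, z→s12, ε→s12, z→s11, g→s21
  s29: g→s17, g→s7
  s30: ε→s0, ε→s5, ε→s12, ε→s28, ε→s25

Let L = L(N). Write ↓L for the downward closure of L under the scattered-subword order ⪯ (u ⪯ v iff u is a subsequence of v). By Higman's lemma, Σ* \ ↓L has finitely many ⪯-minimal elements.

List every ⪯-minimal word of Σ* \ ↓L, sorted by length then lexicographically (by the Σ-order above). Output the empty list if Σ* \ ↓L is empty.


|Q|=31, |F|=3, |δ|=72 (39 ε).
min D↑ (4 st, q0=0, F={3}): 0:g→1,z→1 1:g→2,z→3 2:g→3,z→3 3:g→3,z→3 [Hopcroft].
'gz': N↓-sim [17, 16, 13] end={s0,s10,s11,s12,s14,s17,s21,s25,s28,s30,s5,s6,…} — reject; 2/2 deletions ∈↓L.
'zz': N↓-sim [17, 16, 13] end={s0,s10,s11,s12,s14,s17,s21,s25,s28,s30,s5,s6,…} ∉↓L; 2/2 del acc.
'ggg': |S_i|=[17, 16, 14, 12] end={s0,s10,s11,s12,s17,s21,s25,s28,s30,s5,s6,s8} rej; 3/3 del acc.
'zgg': |S_i|=[17, 16, 14, 12] end={s0,s10,s11,s12,s17,s21,s25,s28,s30,s5,s6,s8} ∉↓L; 3/3 single-dels accept.
4 obstructions.

min(Σ*\↓L) = [gz, zz, ggg, zgg].


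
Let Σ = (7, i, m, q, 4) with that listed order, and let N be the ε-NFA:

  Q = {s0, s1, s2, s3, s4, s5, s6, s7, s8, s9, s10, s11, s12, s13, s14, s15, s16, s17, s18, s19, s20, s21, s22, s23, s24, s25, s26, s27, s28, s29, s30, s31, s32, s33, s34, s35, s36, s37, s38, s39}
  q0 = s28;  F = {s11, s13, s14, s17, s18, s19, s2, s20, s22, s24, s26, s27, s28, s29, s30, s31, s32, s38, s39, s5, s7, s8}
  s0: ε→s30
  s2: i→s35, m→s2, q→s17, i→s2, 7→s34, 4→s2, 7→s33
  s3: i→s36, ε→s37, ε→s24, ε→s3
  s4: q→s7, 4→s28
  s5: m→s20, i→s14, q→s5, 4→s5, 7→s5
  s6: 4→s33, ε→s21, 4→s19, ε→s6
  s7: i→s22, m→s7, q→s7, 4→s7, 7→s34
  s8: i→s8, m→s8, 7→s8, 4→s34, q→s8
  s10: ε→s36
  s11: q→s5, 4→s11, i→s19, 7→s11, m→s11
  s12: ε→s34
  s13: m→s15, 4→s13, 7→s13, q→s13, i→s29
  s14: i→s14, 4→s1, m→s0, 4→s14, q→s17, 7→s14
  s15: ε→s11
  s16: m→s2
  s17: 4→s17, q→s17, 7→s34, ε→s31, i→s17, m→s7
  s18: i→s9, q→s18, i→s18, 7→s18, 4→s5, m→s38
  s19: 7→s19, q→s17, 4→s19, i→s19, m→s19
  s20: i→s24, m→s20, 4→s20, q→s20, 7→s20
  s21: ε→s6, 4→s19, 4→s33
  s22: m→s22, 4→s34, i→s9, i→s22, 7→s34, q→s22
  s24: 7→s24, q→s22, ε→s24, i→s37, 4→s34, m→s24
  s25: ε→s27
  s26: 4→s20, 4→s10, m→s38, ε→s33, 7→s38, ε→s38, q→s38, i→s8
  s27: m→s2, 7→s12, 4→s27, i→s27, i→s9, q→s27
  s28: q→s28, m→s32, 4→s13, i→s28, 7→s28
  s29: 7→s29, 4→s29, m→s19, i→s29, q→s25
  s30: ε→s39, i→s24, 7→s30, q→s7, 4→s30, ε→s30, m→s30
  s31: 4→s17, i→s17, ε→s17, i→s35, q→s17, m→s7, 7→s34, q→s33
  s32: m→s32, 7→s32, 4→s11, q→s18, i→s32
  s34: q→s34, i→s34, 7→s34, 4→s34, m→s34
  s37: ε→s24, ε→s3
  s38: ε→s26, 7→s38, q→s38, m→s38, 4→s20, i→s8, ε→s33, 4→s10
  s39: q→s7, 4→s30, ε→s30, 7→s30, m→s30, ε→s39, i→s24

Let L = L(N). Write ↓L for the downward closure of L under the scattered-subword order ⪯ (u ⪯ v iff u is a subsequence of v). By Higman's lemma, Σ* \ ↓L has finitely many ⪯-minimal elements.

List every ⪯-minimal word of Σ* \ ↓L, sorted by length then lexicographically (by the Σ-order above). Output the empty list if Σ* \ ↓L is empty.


Antichain: [4iq7, mqmi4].

|Q|=40, |F|=22, |δ|=157 (24 ε).
min D↑ (20 st, q0=0, F={14}): 0:7→0,i→0,m→1,q→0,4→2 1:7→1,i→1,m→1,q→3,4→4 2:7→2,i→5,m→4,q→2,4→2 3:7→3,i→3,m→6,q→3,4→7 4:7→4,i→8,m→4,q→7,4→4 5:7→5,i→5,m→8,q→9,4→5 6:7→6,i→10,m→6,q→6,4→11 7:7→7,i→12,m→11,q→7,4→7 8:7→8,i→8,m→8,q→13,4→8 9:7→14,i→9,m→15,q→9,4→9 10:7→10,i→10,m→10,q→10,4→14 11:7→11,i→16,m→11,q→11,4→11 12:7→12,i→12,m→17,q→13,4→12 13:7→14,i→13,m→18,q→13,4→13 14:7→14,i→14,m→14,q→14,4→14 15:7→14,i→15,m→15,q→13,4→15 16:7→16,i→16,m→16,q→19,4→14 17:7→17,i→16,m→17,q→18,4→17 18:7→14,i→19,m→18,q→18,4→18 19:7→14,i→19,m→19,q→19,4→14 (ε-aug+det+¬).
'4iq7': |S_i|=[35, 29, 23, 12, 3] end={s12,s33,s34} rej; 4/4 del acc.
'mqmi4': N↓-sim [35, 29, 24, 17, 8, 1] end={s34} — reject; 5/5 deletions ∈↓L.
2 minimals (antichain).


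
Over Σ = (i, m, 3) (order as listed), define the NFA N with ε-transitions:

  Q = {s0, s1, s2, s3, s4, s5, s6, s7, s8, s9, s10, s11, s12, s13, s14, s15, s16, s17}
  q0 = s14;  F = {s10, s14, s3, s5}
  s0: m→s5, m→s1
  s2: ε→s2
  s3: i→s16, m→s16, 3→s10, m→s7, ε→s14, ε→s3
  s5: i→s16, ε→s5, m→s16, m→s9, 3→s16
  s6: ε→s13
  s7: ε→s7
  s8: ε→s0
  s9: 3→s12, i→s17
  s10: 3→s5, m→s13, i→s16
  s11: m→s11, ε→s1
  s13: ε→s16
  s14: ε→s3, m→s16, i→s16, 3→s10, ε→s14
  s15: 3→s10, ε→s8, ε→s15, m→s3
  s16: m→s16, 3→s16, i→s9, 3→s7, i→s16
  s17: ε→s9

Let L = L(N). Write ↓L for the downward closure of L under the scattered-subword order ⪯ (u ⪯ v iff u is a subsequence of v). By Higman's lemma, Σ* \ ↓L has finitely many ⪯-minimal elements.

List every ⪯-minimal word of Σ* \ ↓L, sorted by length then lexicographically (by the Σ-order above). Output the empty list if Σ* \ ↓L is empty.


|Q|=18, |F|=4, |δ|=40 (14 ε).
min D↑ (4 st, q0=0, F={1}): 0:i→1,m→1,3→2 1:i→1,m→1,3→1 2:i→1,m→1,3→3 3:i→1,m→1,3→1 (ε-aug+det+¬).
'i': run [10, 5] end={s12,s16,s17,s7,s9} ∉↓L; 1/1 single-dels accept.
'm': |S_i|=[10, 6] end={s12,s13,s16,s17,s7,s9} rej; 1/1 del acc.
'333': run [10, 8, 6, 5] end={s12,s16,s17,s7,s9} rej; 3/3 deletions ∈↓L.
3 words, ⪯-incomp.

A = [i, m, 333].


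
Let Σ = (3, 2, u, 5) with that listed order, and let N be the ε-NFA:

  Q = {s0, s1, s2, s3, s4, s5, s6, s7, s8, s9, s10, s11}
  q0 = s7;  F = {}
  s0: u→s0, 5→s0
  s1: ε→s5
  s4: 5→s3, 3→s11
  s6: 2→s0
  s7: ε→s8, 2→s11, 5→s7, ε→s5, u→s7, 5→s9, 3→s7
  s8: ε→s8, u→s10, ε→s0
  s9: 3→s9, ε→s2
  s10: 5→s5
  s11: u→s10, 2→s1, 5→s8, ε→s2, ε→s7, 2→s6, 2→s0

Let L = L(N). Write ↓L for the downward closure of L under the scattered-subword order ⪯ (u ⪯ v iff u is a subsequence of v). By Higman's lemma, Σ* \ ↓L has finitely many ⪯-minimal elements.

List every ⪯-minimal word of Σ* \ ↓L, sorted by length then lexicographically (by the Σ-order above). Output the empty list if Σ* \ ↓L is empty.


min(Σ*\↓L) = [ε].

|Q|=12, |F|=0, |δ|=26 (8 ε).
min D↑ (1 st, q0=0, F={0}): 0:3→0,2→0,u→0,5→0.
ε ∈ L(D↑) ⇒ ↓L = ∅.


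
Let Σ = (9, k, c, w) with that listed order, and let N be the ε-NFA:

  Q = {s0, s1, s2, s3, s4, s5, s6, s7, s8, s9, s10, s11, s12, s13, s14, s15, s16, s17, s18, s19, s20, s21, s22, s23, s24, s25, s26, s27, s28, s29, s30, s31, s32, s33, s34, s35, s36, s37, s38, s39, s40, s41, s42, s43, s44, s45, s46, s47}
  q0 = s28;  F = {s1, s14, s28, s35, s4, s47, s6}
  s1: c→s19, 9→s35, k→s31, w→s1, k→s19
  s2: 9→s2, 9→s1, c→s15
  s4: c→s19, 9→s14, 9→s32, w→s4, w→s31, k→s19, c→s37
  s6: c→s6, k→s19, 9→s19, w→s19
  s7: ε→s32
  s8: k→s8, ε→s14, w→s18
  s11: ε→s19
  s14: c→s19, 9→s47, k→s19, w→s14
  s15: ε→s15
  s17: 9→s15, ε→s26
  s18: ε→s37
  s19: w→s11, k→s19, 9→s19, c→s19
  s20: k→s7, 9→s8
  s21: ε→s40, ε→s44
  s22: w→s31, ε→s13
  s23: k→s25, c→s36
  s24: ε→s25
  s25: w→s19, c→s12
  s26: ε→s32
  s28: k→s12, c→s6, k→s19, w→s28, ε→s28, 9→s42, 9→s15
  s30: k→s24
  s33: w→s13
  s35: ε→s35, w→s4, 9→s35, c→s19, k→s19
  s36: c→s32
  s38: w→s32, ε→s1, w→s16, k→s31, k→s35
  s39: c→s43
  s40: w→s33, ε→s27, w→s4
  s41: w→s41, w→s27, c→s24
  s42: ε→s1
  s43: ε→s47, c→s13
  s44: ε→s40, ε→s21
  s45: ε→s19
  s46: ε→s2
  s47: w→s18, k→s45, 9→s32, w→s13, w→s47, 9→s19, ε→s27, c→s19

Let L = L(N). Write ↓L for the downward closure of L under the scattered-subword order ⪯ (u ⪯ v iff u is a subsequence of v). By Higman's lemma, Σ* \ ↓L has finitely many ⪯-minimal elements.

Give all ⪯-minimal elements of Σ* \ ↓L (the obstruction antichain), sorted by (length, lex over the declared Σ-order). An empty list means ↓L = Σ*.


A = [k, 9c, c9, cw, 99w999].

|Q|=48, |F|=7, |δ|=90 (22 ε).
min D↑ (8 st, q0=0, F={2}): 0:9→1,k→2,c→3,w→0 1:9→4,k→2,c→2,w→1 2:9→2,k→2,c→2,w→2 3:9→2,k→2,c→3,w→2 4:9→4,k→2,c→2,w→5 5:9→6,k→2,c→2,w→5 6:9→7,k→2,c→2,w→6 7:9→2,k→2,c→2,w→7.
'k': N↓-sim [19, 5] end={s11,s12,s19,s31,s45} rej; 1/1 del acc.
'9c': run [19, 16, 3] end={s11,s19,s37} rej; 2/2 del acc.
'c9': N↓-sim [19, 4, 2] end={s11,s19} ∉↓L; 2/2 del acc.
'cw': run [19, 4, 2] end={s11,s19} rej; 2/2 deletions ∈↓L.
'99w999': N↓-sim [19, 16, 13, 12, 10, 9, 3] end={s11,s19,s32} ∉↓L; 6/6 single-dels accept.
5 minimals (antichain).


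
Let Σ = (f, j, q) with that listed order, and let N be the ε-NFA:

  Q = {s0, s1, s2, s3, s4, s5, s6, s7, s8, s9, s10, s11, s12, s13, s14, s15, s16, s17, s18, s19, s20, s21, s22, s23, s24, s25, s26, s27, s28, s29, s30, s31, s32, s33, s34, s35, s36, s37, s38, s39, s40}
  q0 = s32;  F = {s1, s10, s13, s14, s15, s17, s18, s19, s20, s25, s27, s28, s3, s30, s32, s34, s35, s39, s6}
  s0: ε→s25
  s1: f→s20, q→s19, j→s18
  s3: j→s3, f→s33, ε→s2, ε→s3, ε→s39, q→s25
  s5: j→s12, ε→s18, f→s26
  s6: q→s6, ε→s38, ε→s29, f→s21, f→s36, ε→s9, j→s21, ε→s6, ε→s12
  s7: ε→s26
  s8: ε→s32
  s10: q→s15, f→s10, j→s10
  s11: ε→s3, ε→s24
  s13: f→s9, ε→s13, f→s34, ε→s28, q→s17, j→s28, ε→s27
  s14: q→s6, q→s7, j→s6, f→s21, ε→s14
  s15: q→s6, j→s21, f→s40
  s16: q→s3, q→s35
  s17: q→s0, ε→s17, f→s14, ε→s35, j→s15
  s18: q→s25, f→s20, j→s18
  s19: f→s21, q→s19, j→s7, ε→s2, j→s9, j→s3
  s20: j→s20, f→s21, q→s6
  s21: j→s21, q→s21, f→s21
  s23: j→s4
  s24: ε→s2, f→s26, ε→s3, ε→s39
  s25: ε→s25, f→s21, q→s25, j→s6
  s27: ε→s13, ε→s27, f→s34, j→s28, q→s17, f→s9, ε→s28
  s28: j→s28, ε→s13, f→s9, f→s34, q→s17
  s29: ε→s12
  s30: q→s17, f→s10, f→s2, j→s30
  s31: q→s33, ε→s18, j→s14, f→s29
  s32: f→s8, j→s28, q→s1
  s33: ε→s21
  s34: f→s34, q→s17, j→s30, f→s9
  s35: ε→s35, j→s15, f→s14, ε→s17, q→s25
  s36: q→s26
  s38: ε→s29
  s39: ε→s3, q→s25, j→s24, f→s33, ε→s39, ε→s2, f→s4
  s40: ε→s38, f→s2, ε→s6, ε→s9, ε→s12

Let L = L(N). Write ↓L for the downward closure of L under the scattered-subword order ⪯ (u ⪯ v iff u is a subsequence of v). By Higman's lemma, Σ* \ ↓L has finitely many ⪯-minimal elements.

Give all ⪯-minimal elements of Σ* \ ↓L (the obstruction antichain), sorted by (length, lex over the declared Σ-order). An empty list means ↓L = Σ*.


|Q|=41, |F|=19, |δ|=123 (42 ε).
min D↑ (16 st, q0=0, F={12}): 0:f→0,j→1,q→2 1:f→3,j→1,q→4 2:f→5,j→6,q→7 3:f→3,j→8,q→4 4:f→9,j→10,q→11 5:f→12,j→5,q→13 6:f→5,j→6,q→11 7:f→12,j→14,q→7 8:f→15,j→8,q→4 9:f→12,j→13,q→13 10:f→13,j→12,q→13 11:f→12,j→13,q→11 12:f→12,j→12,q→12 13:f→12,j→12,q→13 14:f→12,j→14,q→11 15:f→15,j→15,q→10 (ε-aug+det+¬).
'qff': run [34, 26, 15, 4] end={s2,s21,s26,s36} ∉↓L; 3/3 single-dels accept.
'qqf': N↓-sim [34, 26, 18, 5] end={s21,s26,s33,s36,s4} — reject; 3/3 deletions ∈↓L.
'jqjj': run [34, 30, 17, 11, 1] end={s21} ∉↓L; 4/4 deletions ∈↓L.
'qfqj': N↓-sim [34, 26, 15, 9, 1] end={s21} rej; 4/4 del acc.
'jfjfqj': N↓-sim [34, 30, 23, 20, 14, 12, 1] end={s21} ∉↓L; 6/6 single-dels accept.
5 obstructions.

min(Σ*\↓L) = [qff, qqf, jqjj, qfqj, jfjfqj].


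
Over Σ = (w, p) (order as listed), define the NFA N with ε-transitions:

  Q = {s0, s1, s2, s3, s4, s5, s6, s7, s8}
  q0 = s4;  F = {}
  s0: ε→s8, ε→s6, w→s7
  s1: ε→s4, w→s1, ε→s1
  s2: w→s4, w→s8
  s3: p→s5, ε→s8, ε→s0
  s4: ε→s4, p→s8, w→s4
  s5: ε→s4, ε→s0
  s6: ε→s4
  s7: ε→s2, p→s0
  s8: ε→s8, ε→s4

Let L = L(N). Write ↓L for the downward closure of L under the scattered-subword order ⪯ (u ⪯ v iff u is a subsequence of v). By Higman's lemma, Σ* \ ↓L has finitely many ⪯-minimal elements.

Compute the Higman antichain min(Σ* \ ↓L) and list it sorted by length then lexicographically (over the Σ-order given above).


|Q|=9, |F|=0, |δ|=21 (13 ε).
min D↑ (1 st, q0=0, F={0}): 0:w→0,p→0.
ε ∈ L(D↑) ⇒ ↓L = ∅.

A = [ε].


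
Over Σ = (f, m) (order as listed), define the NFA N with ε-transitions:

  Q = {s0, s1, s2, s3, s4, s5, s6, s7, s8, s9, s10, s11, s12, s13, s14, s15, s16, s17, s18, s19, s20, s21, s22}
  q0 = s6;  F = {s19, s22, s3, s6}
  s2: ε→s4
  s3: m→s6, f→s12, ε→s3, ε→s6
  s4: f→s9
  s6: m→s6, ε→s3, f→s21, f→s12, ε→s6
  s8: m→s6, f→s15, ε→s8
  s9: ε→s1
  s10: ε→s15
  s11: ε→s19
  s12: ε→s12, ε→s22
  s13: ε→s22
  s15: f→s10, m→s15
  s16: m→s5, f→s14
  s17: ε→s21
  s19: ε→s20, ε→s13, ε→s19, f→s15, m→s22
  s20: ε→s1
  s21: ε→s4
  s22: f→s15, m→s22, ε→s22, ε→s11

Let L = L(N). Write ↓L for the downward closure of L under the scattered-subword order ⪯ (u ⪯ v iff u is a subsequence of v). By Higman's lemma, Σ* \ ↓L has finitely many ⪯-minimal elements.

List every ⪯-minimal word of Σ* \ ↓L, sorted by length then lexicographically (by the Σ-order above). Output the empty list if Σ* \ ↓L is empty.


|Q|=23, |F|=4, |δ|=36 (20 ε).
min D↑ (3 st, q0=0, F={2}): 0:f→1,m→0 1:f→2,m→1 2:f→2,m→2 [Hopcroft].
'ff': |S_i|=[14, 12, 4] end={s1,s10,s15,s9} — reject; 2/2 del acc.
1 minimals (antichain).

A = [ff].


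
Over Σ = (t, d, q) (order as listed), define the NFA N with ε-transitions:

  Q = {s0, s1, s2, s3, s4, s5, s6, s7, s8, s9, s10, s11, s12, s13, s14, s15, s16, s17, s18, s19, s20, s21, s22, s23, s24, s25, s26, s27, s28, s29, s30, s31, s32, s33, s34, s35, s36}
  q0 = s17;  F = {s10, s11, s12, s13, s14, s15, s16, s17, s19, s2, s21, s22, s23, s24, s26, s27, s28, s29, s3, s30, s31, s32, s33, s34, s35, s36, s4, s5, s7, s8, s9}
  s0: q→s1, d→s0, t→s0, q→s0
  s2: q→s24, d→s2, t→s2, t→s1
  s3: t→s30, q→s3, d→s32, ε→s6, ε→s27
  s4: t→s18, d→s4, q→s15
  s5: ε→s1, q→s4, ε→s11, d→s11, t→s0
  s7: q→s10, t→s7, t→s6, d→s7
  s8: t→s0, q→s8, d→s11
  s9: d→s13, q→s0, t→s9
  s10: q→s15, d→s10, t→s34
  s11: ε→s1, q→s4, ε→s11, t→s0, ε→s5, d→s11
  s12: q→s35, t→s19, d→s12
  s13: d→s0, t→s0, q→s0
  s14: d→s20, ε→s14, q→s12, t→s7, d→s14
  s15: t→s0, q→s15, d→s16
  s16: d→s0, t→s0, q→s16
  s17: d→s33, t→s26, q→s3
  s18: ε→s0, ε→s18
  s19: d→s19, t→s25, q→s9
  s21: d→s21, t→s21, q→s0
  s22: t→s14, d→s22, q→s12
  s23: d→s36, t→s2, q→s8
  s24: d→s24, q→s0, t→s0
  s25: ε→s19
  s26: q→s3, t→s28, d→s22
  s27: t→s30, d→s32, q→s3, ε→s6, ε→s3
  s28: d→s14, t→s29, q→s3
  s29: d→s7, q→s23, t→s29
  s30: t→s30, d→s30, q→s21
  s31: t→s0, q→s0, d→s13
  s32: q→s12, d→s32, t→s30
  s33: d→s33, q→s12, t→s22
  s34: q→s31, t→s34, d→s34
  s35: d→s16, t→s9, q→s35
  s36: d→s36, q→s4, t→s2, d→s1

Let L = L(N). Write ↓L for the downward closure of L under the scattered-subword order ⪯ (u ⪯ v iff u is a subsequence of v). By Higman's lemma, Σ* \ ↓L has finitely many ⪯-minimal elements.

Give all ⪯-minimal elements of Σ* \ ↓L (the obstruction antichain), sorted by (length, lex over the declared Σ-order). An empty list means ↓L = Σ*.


A = [qtqq, dqqtq, dqqdt, dqqdd, tttqqt].

|Q|=37, |F|=31, |δ|=114 (13 ε).
min D↑ (30 st, q0=0, F={18}): 0:t→1,d→2,q→3 1:t→4,d→5,q→3 2:t→5,d→2,q→6 3:t→7,d→8,q→3 4:t→9,d→10,q→3 5:t→10,d→5,q→6 6:t→11,d→6,q→12 7:t→7,d→7,q→13 8:t→7,d→8,q→6 9:t→9,d→14,q→15 10:t→14,d→10,q→6 11:t→11,d→11,q→16 12:t→16,d→17,q→12 13:t→13,d→13,q→18 14:t→14,d→14,q→19 15:t→20,d→21,q→22 16:t→16,d→23,q→18 17:t→18,d→18,q→17 18:t→18,d→18,q→18 19:t→24,d→19,q→25 20:t→20,d→20,q→26 21:t→20,d→21,q→27 22:t→18,d→28,q→22 23:t→18,d→18,q→18 24:t→24,d→24,q→29 25:t→18,d→17,q→25 26:t→18,d→26,q→18 27:t→18,d→27,q→25 28:t→18,d→28,q→27 29:t→18,d→23,q→18.
'qtqq': run [37, 28, 13, 7, 2] end={s0,s1} rej; 4/4 deletions ∈↓L.
'dqqtq': |S_i|=[37, 29, 17, 8, 4, 2] end={s0,s1} rej; 5/5 single-dels accept.
'dqqdt': run [37, 29, 17, 8, 4, 2] end={s0,s1} — reject; 5/5 del acc.
'dqqdd': |S_i|=[37, 29, 17, 8, 4, 2] end={s0,s1} — reject; 5/5 deletions ∈↓L.
'tttqqt': |S_i|=[37, 35, 33, 25, 19, 12, 3] end={s0,s1,s18} — reject; 6/6 single-dels accept.
5 words, ⪯-incomp.


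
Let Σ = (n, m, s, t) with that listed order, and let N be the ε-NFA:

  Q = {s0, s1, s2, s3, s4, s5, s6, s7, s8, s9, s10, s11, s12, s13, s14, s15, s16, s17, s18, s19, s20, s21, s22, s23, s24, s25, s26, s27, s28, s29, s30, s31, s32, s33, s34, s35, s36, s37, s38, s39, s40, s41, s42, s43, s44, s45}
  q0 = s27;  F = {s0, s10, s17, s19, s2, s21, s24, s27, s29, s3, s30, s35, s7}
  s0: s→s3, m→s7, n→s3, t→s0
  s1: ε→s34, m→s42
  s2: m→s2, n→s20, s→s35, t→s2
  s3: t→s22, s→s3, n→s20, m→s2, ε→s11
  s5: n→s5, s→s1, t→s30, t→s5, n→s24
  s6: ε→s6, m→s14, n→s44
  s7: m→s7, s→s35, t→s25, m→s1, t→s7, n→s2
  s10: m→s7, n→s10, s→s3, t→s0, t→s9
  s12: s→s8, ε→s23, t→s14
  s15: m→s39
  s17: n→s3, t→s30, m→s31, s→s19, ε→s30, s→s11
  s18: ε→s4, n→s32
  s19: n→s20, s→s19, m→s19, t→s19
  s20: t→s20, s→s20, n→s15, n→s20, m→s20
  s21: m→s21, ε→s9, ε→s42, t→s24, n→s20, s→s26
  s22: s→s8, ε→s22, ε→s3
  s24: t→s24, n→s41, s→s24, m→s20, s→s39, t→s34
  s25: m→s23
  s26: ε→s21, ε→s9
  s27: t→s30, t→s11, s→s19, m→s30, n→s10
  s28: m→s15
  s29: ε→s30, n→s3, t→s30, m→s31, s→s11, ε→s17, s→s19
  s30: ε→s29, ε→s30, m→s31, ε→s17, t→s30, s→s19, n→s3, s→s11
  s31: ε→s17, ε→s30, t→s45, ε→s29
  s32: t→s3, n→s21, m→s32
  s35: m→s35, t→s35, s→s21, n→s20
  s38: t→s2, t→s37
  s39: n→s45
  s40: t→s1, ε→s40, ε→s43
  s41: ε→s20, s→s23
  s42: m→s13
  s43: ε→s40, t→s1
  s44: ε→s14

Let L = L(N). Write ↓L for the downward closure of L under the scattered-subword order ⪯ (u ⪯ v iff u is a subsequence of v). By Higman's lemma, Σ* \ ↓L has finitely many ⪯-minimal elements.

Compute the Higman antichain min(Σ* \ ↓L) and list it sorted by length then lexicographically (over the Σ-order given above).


Antichain: [sn, mnn, tnn, nmsstm].

|Q|=46, |F|=13, |δ|=117 (25 ε).
min D↑ (12 st, q0=0, F={7}): 0:n→1,m→2,s→3,t→2 1:n→1,m→4,s→5,t→6 2:n→5,m→2,s→3,t→2 3:n→7,m→3,s→3,t→3 4:n→8,m→4,s→9,t→4 5:n→7,m→8,s→5,t→5 6:n→5,m→4,s→5,t→6 7:n→7,m→7,s→7,t→7 8:n→7,m→8,s→9,t→8 9:n→7,m→9,s→10,t→9 10:n→7,m→10,s→10,t→11 11:n→7,m→7,s→11,t→11.
'sn': N↓-sim [30, 20, 6] end={s15,s20,s23,s39,s41,s45} — reject; 2/2 single-dels accept.
'mnn': |S_i|=[30, 27, 19, 6] end={s15,s20,s23,s39,s41,s45} ∉↓L; 3/3 single-dels accept.
'tnn': run [30, 28, 19, 6] end={s15,s20,s23,s39,s41,s45} rej; 3/3 single-dels accept.
'nmsstm': run [30, 24, 18, 14, 13, 8, 4] end={s15,s20,s39,s45} rej; 6/6 single-dels accept.
4 minimals (antichain).


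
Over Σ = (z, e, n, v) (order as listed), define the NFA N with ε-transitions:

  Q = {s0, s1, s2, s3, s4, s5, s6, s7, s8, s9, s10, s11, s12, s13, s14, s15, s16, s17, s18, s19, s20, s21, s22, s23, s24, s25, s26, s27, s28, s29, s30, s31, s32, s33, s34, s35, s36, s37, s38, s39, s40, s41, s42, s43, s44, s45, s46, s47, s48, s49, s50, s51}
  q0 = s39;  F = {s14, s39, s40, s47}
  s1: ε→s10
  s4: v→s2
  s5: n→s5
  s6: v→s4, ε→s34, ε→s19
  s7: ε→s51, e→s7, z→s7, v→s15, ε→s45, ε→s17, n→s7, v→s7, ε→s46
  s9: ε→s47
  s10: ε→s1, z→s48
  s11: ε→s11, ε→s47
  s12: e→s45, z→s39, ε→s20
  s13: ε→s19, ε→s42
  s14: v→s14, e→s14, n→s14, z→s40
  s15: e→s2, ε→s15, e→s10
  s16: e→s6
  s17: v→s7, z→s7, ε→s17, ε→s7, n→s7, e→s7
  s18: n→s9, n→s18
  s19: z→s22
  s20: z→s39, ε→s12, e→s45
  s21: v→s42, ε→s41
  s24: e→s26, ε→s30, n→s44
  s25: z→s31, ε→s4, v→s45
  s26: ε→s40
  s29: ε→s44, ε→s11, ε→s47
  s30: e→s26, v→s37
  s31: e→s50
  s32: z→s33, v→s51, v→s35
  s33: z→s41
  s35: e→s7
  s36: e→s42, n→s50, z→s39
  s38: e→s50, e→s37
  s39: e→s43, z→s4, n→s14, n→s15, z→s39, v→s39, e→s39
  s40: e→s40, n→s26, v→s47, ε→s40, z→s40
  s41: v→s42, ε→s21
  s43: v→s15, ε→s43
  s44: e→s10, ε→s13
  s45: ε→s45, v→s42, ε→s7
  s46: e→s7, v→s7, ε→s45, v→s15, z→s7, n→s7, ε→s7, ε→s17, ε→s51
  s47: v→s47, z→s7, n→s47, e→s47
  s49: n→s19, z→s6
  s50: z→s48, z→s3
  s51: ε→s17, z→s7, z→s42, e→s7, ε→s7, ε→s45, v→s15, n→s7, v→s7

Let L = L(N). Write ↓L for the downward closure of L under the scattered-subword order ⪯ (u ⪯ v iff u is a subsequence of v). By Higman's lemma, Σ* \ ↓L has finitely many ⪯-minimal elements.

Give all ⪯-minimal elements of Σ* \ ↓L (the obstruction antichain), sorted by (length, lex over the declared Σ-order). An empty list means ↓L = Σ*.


|Q|=52, |F|=4, |δ|=117 (38 ε).
min D↑ (5 st, q0=0, F={4}): 0:z→0,e→0,n→1,v→0 1:z→2,e→1,n→1,v→1 2:z→2,e→2,n→2,v→3 3:z→4,e→3,n→3,v→3 4:z→4,e→4,n→4,v→4 (ε-aug+det+¬).
'nzvz': run [18, 15, 14, 12, 11] end={s1,s10,s15,s17,s2,s42,s45,s46,s48,s51,s7} ∉↓L; 4/4 single-dels accept.
1 minimals (antichain).

min(Σ*\↓L) = [nzvz].


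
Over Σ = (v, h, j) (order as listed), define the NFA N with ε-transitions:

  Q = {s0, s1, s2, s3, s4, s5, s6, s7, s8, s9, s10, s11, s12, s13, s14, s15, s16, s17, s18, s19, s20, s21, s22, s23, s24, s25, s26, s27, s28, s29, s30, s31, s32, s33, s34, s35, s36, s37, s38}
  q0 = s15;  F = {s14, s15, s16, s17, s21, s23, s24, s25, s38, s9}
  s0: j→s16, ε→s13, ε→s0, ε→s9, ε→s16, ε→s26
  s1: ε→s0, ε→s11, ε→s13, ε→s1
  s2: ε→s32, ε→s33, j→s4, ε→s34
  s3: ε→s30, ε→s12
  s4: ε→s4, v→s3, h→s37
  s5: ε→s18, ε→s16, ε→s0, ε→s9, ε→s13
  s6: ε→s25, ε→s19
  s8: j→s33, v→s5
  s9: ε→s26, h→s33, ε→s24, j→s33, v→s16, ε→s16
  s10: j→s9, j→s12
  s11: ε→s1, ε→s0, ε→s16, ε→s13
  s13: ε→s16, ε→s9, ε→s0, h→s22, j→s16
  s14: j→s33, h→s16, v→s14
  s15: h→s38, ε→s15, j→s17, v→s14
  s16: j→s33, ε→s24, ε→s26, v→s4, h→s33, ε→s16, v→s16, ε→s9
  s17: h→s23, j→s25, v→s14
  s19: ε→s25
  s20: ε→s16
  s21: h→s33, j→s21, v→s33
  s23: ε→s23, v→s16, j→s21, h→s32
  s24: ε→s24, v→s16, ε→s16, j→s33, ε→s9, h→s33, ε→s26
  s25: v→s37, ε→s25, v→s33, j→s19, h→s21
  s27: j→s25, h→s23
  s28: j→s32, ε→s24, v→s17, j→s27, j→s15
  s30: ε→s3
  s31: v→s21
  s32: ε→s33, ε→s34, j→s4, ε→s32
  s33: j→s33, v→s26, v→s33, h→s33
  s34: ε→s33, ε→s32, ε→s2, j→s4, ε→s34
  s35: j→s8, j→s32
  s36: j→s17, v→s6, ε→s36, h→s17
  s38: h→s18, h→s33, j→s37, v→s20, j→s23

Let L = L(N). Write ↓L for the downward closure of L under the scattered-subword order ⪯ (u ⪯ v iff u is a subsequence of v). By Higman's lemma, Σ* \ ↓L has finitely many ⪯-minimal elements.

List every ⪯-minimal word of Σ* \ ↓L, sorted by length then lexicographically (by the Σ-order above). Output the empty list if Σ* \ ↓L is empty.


|Q|=39, |F|=10, |δ|=117 (55 ε).
min D↑ (9 st, q0=0, F={5}): 0:v→1,h→2,j→3 1:v→1,h→4,j→5 2:v→4,h→5,j→6 3:v→1,h→6,j→7 4:v→4,h→5,j→5 5:v→5,h→5,j→5 6:v→4,h→5,j→8 7:v→5,h→8,j→7 8:v→5,h→5,j→8 [Hopcroft].
'vj': N↓-sim [23, 12, 2] end={s26,s33} ∉↓L; 2/2 del acc.
'hh': |S_i|=[23, 18, 11] end={s12,s18,s2,s26,s3,s30,s32,s33,s34,s37,s4} rej; 2/2 del acc.
'jjv': N↓-sim [23, 19, 10, 6] end={s12,s26,s3,s30,s33,s37} — reject; 3/3 single-dels accept.
3 minimals (antichain).

Antichain: [vj, hh, jjv].


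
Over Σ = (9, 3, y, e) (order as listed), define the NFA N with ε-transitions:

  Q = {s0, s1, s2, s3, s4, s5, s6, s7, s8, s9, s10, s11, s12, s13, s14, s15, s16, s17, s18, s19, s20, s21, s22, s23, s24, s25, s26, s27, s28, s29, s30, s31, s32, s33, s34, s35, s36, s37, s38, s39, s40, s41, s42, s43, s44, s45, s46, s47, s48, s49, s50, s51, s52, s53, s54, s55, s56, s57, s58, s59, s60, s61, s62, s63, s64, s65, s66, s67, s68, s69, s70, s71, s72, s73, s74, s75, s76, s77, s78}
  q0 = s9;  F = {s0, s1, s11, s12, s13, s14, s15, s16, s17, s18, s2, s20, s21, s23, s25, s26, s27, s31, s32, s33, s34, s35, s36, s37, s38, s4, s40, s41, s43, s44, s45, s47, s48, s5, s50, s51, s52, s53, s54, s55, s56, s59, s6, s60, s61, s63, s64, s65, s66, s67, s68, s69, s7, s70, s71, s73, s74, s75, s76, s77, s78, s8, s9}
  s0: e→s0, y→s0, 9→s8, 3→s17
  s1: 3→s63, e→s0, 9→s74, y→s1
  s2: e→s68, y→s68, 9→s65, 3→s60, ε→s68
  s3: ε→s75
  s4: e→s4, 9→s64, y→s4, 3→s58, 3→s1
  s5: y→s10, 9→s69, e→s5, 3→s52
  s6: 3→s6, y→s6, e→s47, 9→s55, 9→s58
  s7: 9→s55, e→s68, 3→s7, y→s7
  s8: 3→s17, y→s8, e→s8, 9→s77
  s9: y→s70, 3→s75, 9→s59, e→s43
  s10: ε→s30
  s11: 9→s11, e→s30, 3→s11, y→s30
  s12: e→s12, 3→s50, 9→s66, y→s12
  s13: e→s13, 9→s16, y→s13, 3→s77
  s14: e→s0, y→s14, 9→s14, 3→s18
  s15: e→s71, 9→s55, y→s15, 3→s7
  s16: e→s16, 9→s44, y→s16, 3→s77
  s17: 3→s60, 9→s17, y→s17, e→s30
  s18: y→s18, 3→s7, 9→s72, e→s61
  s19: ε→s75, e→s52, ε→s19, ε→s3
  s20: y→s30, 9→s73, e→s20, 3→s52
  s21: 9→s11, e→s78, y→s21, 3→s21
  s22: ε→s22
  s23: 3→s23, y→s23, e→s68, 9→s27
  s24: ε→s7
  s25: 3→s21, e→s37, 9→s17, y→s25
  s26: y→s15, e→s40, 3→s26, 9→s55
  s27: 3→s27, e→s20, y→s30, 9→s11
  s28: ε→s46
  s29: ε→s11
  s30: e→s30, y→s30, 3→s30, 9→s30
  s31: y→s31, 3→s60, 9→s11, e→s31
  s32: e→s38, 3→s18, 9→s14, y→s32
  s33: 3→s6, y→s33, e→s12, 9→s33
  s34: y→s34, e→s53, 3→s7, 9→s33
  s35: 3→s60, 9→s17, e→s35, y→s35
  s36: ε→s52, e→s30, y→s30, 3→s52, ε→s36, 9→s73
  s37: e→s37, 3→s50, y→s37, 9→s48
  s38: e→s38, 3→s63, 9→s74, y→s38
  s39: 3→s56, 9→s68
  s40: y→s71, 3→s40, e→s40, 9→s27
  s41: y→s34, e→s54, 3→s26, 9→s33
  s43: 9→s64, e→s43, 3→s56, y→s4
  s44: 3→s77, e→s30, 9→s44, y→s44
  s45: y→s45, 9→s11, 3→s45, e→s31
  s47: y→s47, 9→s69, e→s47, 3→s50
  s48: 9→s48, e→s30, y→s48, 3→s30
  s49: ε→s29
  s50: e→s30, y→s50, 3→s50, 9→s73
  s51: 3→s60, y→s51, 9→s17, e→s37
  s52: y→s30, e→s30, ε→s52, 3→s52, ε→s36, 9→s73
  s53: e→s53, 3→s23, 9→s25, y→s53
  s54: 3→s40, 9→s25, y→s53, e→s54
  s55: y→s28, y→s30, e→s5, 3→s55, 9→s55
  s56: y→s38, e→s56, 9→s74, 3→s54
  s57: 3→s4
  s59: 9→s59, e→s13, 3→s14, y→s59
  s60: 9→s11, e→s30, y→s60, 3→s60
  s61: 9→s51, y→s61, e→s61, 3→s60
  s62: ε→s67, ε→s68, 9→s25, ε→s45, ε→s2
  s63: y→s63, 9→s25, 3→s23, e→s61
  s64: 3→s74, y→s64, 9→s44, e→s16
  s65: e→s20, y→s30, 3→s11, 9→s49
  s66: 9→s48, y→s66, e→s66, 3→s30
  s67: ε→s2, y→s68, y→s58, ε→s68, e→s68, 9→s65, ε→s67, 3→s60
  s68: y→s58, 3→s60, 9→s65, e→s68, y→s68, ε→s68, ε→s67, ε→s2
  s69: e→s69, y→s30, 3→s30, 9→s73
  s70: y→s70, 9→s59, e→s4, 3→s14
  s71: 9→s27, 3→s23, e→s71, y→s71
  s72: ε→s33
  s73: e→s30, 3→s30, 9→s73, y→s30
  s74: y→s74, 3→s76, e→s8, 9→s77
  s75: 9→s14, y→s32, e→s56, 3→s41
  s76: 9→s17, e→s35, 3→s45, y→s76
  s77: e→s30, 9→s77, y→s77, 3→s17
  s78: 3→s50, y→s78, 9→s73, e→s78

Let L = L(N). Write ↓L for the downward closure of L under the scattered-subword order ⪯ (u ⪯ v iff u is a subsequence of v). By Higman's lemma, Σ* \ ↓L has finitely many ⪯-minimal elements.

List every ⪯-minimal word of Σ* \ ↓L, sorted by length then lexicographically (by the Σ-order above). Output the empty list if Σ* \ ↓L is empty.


min(Σ*\↓L) = [9e3e, e99e, 3339y, y3e3e, 339e93].

|Q|=79, |F|=63, |δ|=292 (26 ε).
min D↑ (61 st, q0=0, F={28}): 0:9→1,3→2,y→3,e→4 1:9→1,3→5,y→1,e→6 2:9→5,3→7,y→8,e→9 3:9→1,3→5,y→3,e→10 4:9→11,3→9,y→10,e→4 5:9→5,3→12,y→5,e→13 6:9→14,3→15,y→6,e→6 7:9→16,3→17,y→18,e→19 8:9→5,3→12,y→8,e→20 9:9→21,3→19,y→20,e→9 10:9→11,3→22,y→10,e→10 11:9→23,3→21,y→11,e→14 12:9→16,3→24,y→12,e→25 13:9→26,3→27,y→13,e→13 14:9→23,3→15,y→14,e→14 15:9→15,3→27,y→15,e→28 16:9→16,3→29,y→16,e→30 17:9→31,3→17,y→32,e→33 18:9→16,3→24,y→18,e→34 19:9→35,3→33,y→34,e→19 20:9→21,3→36,y→20,e→20 21:9→15,3→37,y→21,e→26 22:9→21,3→36,y→22,e→13 23:9→23,3→15,y→23,e→28 24:9→31,3→24,y→24,e→38 25:9→39,3→40,y→25,e→25 26:9→15,3→27,y→26,e→26 27:9→27,3→40,y→27,e→28 28:9→28,3→28,y→28,e→28 29:9→31,3→29,y→29,e→41 30:9→42,3→43,y→30,e→30 31:9→31,3→31,y→28,e→44 32:9→31,3→24,y→32,e→45 33:9→46,3→33,y→45,e→33 34:9→35,3→47,y→34,e→34 35:9→27,3→48,y→35,e→49 36:9→35,3→47,y→36,e→25 37:9→27,3→50,y→37,e→51 38:9→52,3→40,y→38,e→38 39:9→27,3→40,y→39,e→49 40:9→53,3→40,y→40,e→28 41:9→54,3→43,y→41,e→41 42:9→55,3→28,y→42,e→42 43:9→56,3→43,y→43,e→28 44:9→54,3→57,y→28,e→44 45:9→46,3→47,y→45,e→45 46:9→53,3→46,y→28,e→58 47:9→46,3→47,y→47,e→38 48:9→53,3→48,y→48,e→59 49:9→55,3→43,y→49,e→49 50:9→53,3→50,y→50,e→60 51:9→27,3→40,y→51,e→51 52:9→53,3→53,y→28,e→58 53:9→53,3→53,y→28,e→28 54:9→56,3→28,y→28,e→54 55:9→55,3→28,y→55,e→28 56:9→56,3→28,y→28,e→28 57:9→56,3→57,y→28,e→28 58:9→56,3→57,y→28,e→58 59:9→56,3→43,y→59,e→59 60:9→53,3→40,y→60,e→60 (ε-aug+det+¬).
'9e3e': N↓-sim [71, 52, 35, 9, 1] end={s30} — reject; 4/4 deletions ∈↓L.
'e99e': N↓-sim [71, 53, 31, 10, 1] end={s30} ∉↓L; 4/4 del acc.
'3339y': |S_i|=[71, 62, 52, 34, 17, 4] end={s10,s28,s30,s46} ∉↓L; 5/5 del acc.
'y3e3e': |S_i|=[71, 63, 50, 32, 8, 1] end={s30} rej; 5/5 single-dels accept.
'339e93': N↓-sim [71, 62, 52, 32, 15, 5, 1] end={s30} ∉↓L; 6/6 deletions ∈↓L.
5 obstructions.
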